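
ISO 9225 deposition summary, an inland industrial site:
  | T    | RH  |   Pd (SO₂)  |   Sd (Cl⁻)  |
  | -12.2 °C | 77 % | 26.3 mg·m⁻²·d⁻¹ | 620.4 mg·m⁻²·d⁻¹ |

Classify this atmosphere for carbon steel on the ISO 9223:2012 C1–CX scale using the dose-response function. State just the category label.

carbon steel: temperature factor f = +0.150·(-22.2) = -3.3300
  sulphur-dioxide contribution → 1.618 μm/a
  chloride contribution → 42.82 μm/a
  total first-year rate 44.44 μm/a
ISO 9223 Table 2 (carbon steel): 25 < 44.4 ≤ 50 μm/a ⇒ C3

C3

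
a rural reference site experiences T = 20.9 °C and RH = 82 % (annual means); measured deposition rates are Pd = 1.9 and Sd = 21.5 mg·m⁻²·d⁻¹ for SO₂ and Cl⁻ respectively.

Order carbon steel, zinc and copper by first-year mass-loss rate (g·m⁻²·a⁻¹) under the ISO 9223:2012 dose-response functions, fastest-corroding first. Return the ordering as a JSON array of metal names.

["carbon steel", "copper", "zinc"]

carbon steel: T>10 °C ⇒ hinge -0.054·(20.9−10) = -0.5886
  sulphur-dioxide contribution → 7.072 μm/a
  chloride contribution → 23.6 μm/a
  ⇒ r_corr(carbon steel) = 30.68 μm/a
  mass loss = 30.68 μm/a × 7.85 g/cm³ = 240.8 g·m⁻²·a⁻¹
zinc: f(T) = -0.071·(T−10) [T>10 °C] = -0.7739
  sulphur-dioxide contribution → 0.343 μm/a
  chloride contribution → 1.145 μm/a
  ⇒ r_corr(zinc) = 1.488 μm/a
  mass loss = 1.488 μm/a × 7.14 g/cm³ = 10.63 g·m⁻²·a⁻¹
copper: f(T) = -0.080·(T−10) [T>10 °C] = -0.8720
  sulphur-dioxide contribution → 0.3305 μm/a
  chloride contribution → 1.251 μm/a
  total first-year rate 1.582 μm/a
  mass loss = 1.582 μm/a × 8.96 g/cm³ = 14.17 g·m⁻²·a⁻¹
Ordering by g·m⁻²·a⁻¹: carbon steel (241) > copper (14.2) > zinc (10.6)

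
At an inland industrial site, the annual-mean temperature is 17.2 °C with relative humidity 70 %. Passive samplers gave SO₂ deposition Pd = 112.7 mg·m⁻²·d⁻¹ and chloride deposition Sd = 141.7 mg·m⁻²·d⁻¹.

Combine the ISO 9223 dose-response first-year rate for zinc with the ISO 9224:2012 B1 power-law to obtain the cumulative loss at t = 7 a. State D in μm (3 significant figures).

zinc: temperature factor f = -0.071·(7.2) = -0.5112
  Pd branch = 0.0129·Pd^0.44·e^(0.046·RH+f) = 1.548 μm/a
  Sd branch = 0.0175·Sd^0.57·e^(0.008·RH+0.085·T) = 2.226 μm/a
  r_corr = 1.548 + 2.226 = 3.774 μm/a
Power-law: D(7) = r_corr · 7^0.813
  D(7) = 3.774 × 7^0.813 = 3.774 × 4.865 = 18.36 μm

D(7) = 18.4 μm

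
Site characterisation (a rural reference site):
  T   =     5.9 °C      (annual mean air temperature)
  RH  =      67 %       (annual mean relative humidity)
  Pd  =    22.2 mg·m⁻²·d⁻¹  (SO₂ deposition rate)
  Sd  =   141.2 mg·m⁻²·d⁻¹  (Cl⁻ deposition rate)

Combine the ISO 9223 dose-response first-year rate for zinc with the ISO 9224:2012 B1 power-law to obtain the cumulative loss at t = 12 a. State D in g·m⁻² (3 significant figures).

D(12) = 95.4 g·m⁻²

zinc: temperature factor f = +0.038·(-4.1) = -0.1558
  Pd branch = 0.0129·Pd^0.44·e^(0.046·RH+f) = 0.9415 μm/a
  Sd branch = 0.0175·Sd^0.57·e^(0.008·RH+0.085·T) = 0.8299 μm/a
  sum: 0.9415 + 0.8299 → r_corr = 1.771 μm/a
Long-term exponent b (ISO 9224 Table 2, B1) = 0.813
  D(12) = 1.771 × 12^0.813 = 1.771 × 7.54 = 13.36 μm
  Mass loss = 13.36 μm × 7.14 g/cm³ = 95.36 g·m⁻²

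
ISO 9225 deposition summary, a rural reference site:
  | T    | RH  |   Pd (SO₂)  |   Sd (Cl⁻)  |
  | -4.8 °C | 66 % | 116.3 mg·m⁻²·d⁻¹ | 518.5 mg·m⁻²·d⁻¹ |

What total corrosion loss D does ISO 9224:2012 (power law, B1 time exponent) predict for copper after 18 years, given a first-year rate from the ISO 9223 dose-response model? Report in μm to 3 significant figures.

D(18) = 4.20 μm

copper: T≤10 °C ⇒ hinge +0.126·(-4.8−10) = -1.8648
  Pd branch = 0.0053·Pd^0.26·e^(0.059·RH+f) = 0.1389 μm/a
  Cl⁻ term: 0.01025·518.5^0.27·exp(0.036·66+0.049·-4.8) = 0.4715
  r_corr = 0.1389 + 0.4715 = 0.6103 μm/a
Power-law: D(18) = r_corr · 18^0.667
  D(18) = 0.6103 × 18^0.667 = 0.6103 × 6.875 = 4.196 μm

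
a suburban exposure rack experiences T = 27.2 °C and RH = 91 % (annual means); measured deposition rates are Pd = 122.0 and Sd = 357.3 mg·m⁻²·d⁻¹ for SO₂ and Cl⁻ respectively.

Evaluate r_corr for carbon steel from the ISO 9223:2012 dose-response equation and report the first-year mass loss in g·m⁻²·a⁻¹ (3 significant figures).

carbon steel: f(T) = -0.054·(T−10) [T>10 °C] = -0.9288
  SO₂ term: 1.77·122.0^0.52·exp(0.02·91-0.9288) = 52.47
  Sd branch = 0.102·Sd^0.62·e^(0.033·RH+0.04·T) = 233.4 μm/a
  sum: 52.47 + 233.4 → r_corr = 285.9 μm/a
Convert to mass loss: 285.9 μm/a × 7.85 g/cm³ = 2244 g·m⁻²·a⁻¹

r_corr = 2.24e+03 g·m⁻²·a⁻¹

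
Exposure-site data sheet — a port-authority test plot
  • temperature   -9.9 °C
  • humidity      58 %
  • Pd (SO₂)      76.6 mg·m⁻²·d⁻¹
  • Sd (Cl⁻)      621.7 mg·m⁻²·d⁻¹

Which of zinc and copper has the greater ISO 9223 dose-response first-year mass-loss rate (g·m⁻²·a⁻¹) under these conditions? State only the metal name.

zinc: f(T) = +0.038·(T−10) [T≤10 °C] = -0.7562
  SO₂ term: 0.0129·76.6^0.44·exp(0.046·58-0.7562) = 0.5888
  Sd branch = 0.0175·Sd^0.57·e^(0.008·RH+0.085·T) = 0.4693 μm/a
  r_corr = 0.5888 + 0.4693 = 1.058 μm/a
  mass loss = 1.058 μm/a × 7.14 g/cm³ = 7.554 g·m⁻²·a⁻¹
copper: temperature factor f = +0.126·(-19.9) = -2.5074
  Pd branch = 0.0053·Pd^0.26·e^(0.059·RH+f) = 0.04087 μm/a
  Sd branch = 0.01025·Sd^0.27·e^(0.036·RH+0.049·T) = 0.2891 μm/a
  sum: 0.04087 + 0.2891 → r_corr = 0.33 μm/a
  mass loss = 0.33 μm/a × 8.96 g/cm³ = 2.957 g·m⁻²·a⁻¹
Ordering by g·m⁻²·a⁻¹: zinc (7.55) > copper (2.96)

zinc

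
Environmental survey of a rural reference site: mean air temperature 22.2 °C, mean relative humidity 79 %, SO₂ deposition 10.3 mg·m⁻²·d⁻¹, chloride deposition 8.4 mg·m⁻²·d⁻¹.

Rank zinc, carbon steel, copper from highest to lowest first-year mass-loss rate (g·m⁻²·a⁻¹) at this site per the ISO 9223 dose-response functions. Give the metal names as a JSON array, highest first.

zinc: f(T) = -0.071·(T−10) [T>10 °C] = -0.8662
  Pd branch = 0.0129·Pd^0.44·e^(0.046·RH+f) = 0.5732 μm/a
  Sd branch = 0.0175·Sd^0.57·e^(0.008·RH+0.085·T) = 0.7309 μm/a
  sum: 0.5732 + 0.7309 → r_corr = 1.304 μm/a
  mass loss = 1.304 μm/a × 7.14 g/cm³ = 9.311 g·m⁻²·a⁻¹
carbon steel: T>10 °C ⇒ hinge -0.054·(22.2−10) = -0.6588
  SO₂ term: 1.77·10.3^0.52·exp(0.02·79-0.6588) = 14.95
  Cl⁻ term: 0.102·8.4^0.62·exp(0.033·79+0.04·22.2) = 12.58
  r_corr = 14.95 + 12.58 = 27.53 μm/a
  mass loss = 27.53 μm/a × 7.85 g/cm³ = 216.1 g·m⁻²·a⁻¹
copper: f(T) = -0.080·(T−10) [T>10 °C] = -0.9760
  Pd branch = 0.0053·Pd^0.26·e^(0.059·RH+f) = 0.3872 μm/a
  Sd branch = 0.01025·Sd^0.27·e^(0.036·RH+0.049·T) = 0.9286 μm/a
  sum: 0.3872 + 0.9286 → r_corr = 1.316 μm/a
  mass loss = 1.316 μm/a × 8.96 g/cm³ = 11.79 g·m⁻²·a⁻¹
Ordering by g·m⁻²·a⁻¹: carbon steel (216) > copper (11.8) > zinc (9.31)

["carbon steel", "copper", "zinc"]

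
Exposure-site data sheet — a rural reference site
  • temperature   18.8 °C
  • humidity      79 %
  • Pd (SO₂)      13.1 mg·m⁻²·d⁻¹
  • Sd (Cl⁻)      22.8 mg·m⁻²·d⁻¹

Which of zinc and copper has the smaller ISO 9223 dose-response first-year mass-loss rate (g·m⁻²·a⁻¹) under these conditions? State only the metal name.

zinc: T>10 °C ⇒ hinge -0.071·(18.8−10) = -0.6248
  Pd branch = 0.0129·Pd^0.44·e^(0.046·RH+f) = 0.8111 μm/a
  Sd branch = 0.0175·Sd^0.57·e^(0.008·RH+0.085·T) = 0.9672 μm/a
  r_corr = 0.8111 + 0.9672 = 1.778 μm/a
  mass loss = 1.778 μm/a × 7.14 g/cm³ = 12.7 g·m⁻²·a⁻¹
copper: f(T) = -0.080·(T−10) [T>10 °C] = -0.7040
  Pd branch = 0.0053·Pd^0.26·e^(0.059·RH+f) = 0.5411 μm/a
  Sd branch = 0.01025·Sd^0.27·e^(0.036·RH+0.049·T) = 1.029 μm/a
  r_corr = 0.5411 + 1.029 = 1.57 μm/a
  mass loss = 1.57 μm/a × 8.96 g/cm³ = 14.07 g·m⁻²·a⁻¹
Ordering by g·m⁻²·a⁻¹: copper (14.1) > zinc (12.7)

zinc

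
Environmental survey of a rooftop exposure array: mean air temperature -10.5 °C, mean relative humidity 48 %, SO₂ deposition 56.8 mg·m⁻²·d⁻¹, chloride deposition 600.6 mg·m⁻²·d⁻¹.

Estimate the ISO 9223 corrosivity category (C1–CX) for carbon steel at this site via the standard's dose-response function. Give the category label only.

C2

carbon steel: T≤10 °C ⇒ hinge +0.150·(-10.5−10) = -3.0750
  SO₂ term: 1.77·56.8^0.52·exp(0.02·48-3.0750) = 1.745
  Cl⁻ term: 0.102·600.6^0.62·exp(0.033·48+0.04·-10.5) = 17.25
  sum: 1.745 + 17.25 → r_corr = 19 μm/a
Category bounds: 1.3…25 μm/a bracket r_corr ⇒ C2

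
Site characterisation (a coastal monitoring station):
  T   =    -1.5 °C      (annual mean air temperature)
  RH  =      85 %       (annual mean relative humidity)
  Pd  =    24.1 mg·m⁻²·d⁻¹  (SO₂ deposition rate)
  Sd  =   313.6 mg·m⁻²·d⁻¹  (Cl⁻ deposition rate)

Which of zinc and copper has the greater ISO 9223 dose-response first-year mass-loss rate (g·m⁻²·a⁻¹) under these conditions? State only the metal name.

zinc: f(T) = +0.038·(T−10) [T≤10 °C] = -0.4370
  sulphur-dioxide contribution → 1.686 μm/a
  chloride contribution → 0.8052 μm/a
  total first-year rate 2.492 μm/a
  mass loss = 2.492 μm/a × 7.14 g/cm³ = 17.79 g·m⁻²·a⁻¹
copper: f(T) = +0.126·(T−10) [T≤10 °C] = -1.4490
  sulphur-dioxide contribution → 0.4288 μm/a
  chloride contribution → 0.9589 μm/a
  ⇒ r_corr(copper) = 1.388 μm/a
  mass loss = 1.388 μm/a × 8.96 g/cm³ = 12.43 g·m⁻²·a⁻¹
Ordering by g·m⁻²·a⁻¹: zinc (17.8) > copper (12.4)

zinc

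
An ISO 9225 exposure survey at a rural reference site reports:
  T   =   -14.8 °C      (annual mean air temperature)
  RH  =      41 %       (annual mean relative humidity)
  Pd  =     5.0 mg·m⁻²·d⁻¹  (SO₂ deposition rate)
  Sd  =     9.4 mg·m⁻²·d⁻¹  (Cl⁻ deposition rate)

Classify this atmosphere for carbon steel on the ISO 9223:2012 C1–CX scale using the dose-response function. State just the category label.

carbon steel: temperature factor f = +0.150·(-24.8) = -3.7200
  sulphur-dioxide contribution → 0.2249 μm/a
  chloride contribution → 0.8759 μm/a
  total first-year rate 1.101 μm/a
ISO 9223 Table 2 (carbon steel): 0 < 1.1 ≤ 1.3 μm/a ⇒ C1

C1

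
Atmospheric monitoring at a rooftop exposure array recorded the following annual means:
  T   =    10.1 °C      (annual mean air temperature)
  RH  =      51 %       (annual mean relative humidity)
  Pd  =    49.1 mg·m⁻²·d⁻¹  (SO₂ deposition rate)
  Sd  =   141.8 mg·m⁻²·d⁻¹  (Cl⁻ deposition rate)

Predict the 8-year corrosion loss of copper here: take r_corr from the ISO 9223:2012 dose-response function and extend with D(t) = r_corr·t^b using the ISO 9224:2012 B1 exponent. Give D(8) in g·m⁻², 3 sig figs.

copper: f(T) = -0.080·(T−10) [T>10 °C] = -0.0080
  SO₂ term: 0.0053·49.1^0.26·exp(0.059·51-0.0080) = 0.2933
  Sd branch = 0.01025·Sd^0.27·e^(0.036·RH+0.049·T) = 0.4018 μm/a
  sum: 0.2933 + 0.4018 → r_corr = 0.695 μm/a
Power-law: D(8) = r_corr · 8^0.667
  D(8) = 0.695 × 8^0.667 = 0.695 × 4.003 = 2.782 μm
  Mass loss = 2.782 μm × 8.96 g/cm³ = 24.93 g·m⁻²

D(8) = 24.9 g·m⁻²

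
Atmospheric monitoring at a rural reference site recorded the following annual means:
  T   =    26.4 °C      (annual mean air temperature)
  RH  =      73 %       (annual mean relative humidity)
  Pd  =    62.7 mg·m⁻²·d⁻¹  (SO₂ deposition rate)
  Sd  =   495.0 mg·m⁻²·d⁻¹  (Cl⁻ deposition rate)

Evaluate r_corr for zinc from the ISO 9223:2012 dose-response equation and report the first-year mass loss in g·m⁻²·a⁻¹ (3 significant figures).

zinc: f(T) = -0.071·(T−10) [T>10 °C] = -1.1644
  Pd branch = 0.0129·Pd^0.44·e^(0.046·RH+f) = 0.7146 μm/a
  Sd branch = 0.0175·Sd^0.57·e^(0.008·RH+0.085·T) = 10.17 μm/a
  sum: 0.7146 + 10.17 → r_corr = 10.88 μm/a
Convert to mass loss: 10.88 μm/a × 7.14 g/cm³ = 77.69 g·m⁻²·a⁻¹

r_corr = 77.7 g·m⁻²·a⁻¹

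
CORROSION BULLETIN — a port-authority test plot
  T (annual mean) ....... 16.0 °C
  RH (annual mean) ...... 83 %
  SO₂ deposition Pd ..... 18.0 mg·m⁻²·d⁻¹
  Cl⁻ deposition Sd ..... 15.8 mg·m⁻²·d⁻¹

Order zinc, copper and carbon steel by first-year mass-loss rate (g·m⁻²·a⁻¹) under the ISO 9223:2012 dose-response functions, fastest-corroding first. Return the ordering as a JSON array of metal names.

["carbon steel", "copper", "zinc"]

zinc: f(T) = -0.071·(T−10) [T>10 °C] = -0.4260
  Pd branch = 0.0129·Pd^0.44·e^(0.046·RH+f) = 1.368 μm/a
  Cl⁻ term: 0.0175·15.8^0.57·exp(0.008·83+0.085·16.0) = 0.6387
  sum: 1.368 + 0.6387 → r_corr = 2.007 μm/a
  mass loss = 2.007 μm/a × 7.14 g/cm³ = 14.33 g·m⁻²·a⁻¹
copper: temperature factor f = -0.080·(6.0) = -0.4800
  SO₂ term: 0.0053·18.0^0.26·exp(0.059·83-0.4800) = 0.9309
  Cl⁻ term: 0.01025·15.8^0.27·exp(0.036·83+0.049·16.0) = 0.9387
  sum: 0.9309 + 0.9387 → r_corr = 1.87 μm/a
  mass loss = 1.87 μm/a × 8.96 g/cm³ = 16.75 g·m⁻²·a⁻¹
carbon steel: f(T) = -0.054·(T−10) [T>10 °C] = -0.3240
  Pd branch = 1.77·Pd^0.52·e^(0.02·RH+f) = 30.26 μm/a
  Sd branch = 0.102·Sd^0.62·e^(0.033·RH+0.04·T) = 16.57 μm/a
  sum: 30.26 + 16.57 → r_corr = 46.83 μm/a
  mass loss = 46.83 μm/a × 7.85 g/cm³ = 367.6 g·m⁻²·a⁻¹
Ordering by g·m⁻²·a⁻¹: carbon steel (368) > copper (16.8) > zinc (14.3)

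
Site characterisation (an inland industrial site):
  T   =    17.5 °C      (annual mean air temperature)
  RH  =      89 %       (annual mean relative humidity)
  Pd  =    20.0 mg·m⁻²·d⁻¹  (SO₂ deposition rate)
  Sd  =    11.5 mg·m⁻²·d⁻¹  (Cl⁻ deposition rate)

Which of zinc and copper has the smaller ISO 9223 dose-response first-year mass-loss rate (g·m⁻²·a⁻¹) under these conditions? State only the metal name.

zinc

zinc: temperature factor f = -0.071·(7.5) = -0.5325
  SO₂ term: 0.0129·20.0^0.44·exp(0.046·89-0.5325) = 1.697
  Sd branch = 0.0175·Sd^0.57·e^(0.008·RH+0.085·T) = 0.6351 μm/a
  sum: 1.697 + 0.6351 → r_corr = 2.333 μm/a
  mass loss = 2.333 μm/a × 7.14 g/cm³ = 16.65 g·m⁻²·a⁻¹
copper: T>10 °C ⇒ hinge -0.080·(17.5−10) = -0.6000
  SO₂ term: 0.0053·20.0^0.26·exp(0.059·89-0.6000) = 1.209
  Sd branch = 0.01025·Sd^0.27·e^(0.036·RH+0.049·T) = 1.151 μm/a
  sum: 1.209 + 1.151 → r_corr = 2.36 μm/a
  mass loss = 2.36 μm/a × 8.96 g/cm³ = 21.14 g·m⁻²·a⁻¹
Ordering by g·m⁻²·a⁻¹: copper (21.1) > zinc (16.7)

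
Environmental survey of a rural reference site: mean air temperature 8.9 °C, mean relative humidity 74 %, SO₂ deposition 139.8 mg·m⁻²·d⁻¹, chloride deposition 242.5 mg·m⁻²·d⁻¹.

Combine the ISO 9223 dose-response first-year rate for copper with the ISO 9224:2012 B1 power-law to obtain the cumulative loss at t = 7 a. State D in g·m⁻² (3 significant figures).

D(7) = 75.9 g·m⁻²

copper: T≤10 °C ⇒ hinge +0.126·(8.9−10) = -0.1386
  sulphur-dioxide contribution → 1.312 μm/a
  chloride contribution → 1.002 μm/a
  total first-year rate 2.315 μm/a
Power-law: D(7) = r_corr · 7^0.667
  D(7) = 2.315 × 7^0.667 = 2.315 × 3.662 = 8.475 μm
  Mass loss = 8.475 μm × 8.96 g/cm³ = 75.94 g·m⁻²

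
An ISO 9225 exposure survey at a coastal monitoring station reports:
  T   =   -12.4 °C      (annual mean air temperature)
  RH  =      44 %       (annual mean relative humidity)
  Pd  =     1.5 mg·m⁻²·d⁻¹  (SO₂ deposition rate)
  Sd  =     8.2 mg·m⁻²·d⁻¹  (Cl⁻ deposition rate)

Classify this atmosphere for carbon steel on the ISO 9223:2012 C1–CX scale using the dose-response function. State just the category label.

carbon steel: temperature factor f = +0.150·(-22.4) = -3.3600
  SO₂ term: 1.77·1.5^0.52·exp(0.02·44-3.3600) = 0.183
  Sd branch = 0.102·Sd^0.62·e^(0.033·RH+0.04·T) = 0.978 μm/a
  sum: 0.183 + 0.978 → r_corr = 1.161 μm/a
ISO 9223 Table 2 (carbon steel): 0 < 1.16 ≤ 1.3 μm/a ⇒ C1

C1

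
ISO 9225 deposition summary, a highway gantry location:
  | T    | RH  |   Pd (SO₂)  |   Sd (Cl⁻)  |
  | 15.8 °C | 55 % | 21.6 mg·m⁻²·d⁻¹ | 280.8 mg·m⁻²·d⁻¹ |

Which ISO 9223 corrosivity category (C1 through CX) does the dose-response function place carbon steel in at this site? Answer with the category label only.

C4

carbon steel: f(T) = -0.054·(T−10) [T>10 °C] = -0.3132
  Pd branch = 1.77·Pd^0.52·e^(0.02·RH+f) = 19.21 μm/a
  Sd branch = 0.102·Sd^0.62·e^(0.033·RH+0.04·T) = 38.84 μm/a
  sum: 19.21 + 38.84 → r_corr = 58.06 μm/a
58.1 μm/a falls in (50, 80] for carbon steel → category C4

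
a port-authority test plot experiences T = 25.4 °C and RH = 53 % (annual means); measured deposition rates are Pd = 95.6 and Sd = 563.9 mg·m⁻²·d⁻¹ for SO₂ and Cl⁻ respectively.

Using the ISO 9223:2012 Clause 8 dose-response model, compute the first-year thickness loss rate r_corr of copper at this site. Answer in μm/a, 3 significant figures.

r_corr = 1.44 μm/a

copper: f(T) = -0.080·(T−10) [T>10 °C] = -1.2320
  SO₂ term: 0.0053·95.6^0.26·exp(0.059·53-1.2320) = 0.1154
  Sd branch = 0.01025·Sd^0.27·e^(0.036·RH+0.049·T) = 1.326 μm/a
  r_corr = 0.1154 + 1.326 = 1.442 μm/a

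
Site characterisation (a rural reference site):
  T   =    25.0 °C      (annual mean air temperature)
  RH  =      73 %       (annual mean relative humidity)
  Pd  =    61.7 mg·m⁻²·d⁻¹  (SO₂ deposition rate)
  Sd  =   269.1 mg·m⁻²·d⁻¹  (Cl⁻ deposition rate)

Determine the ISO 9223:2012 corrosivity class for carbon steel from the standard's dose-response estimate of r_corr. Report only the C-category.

carbon steel: f(T) = -0.054·(T−10) [T>10 °C] = -0.8100
  sulphur-dioxide contribution → 28.92 μm/a
  chloride contribution → 99 μm/a
  total first-year rate 127.9 μm/a
128 μm/a falls in (80, 200] for carbon steel → category C5

C5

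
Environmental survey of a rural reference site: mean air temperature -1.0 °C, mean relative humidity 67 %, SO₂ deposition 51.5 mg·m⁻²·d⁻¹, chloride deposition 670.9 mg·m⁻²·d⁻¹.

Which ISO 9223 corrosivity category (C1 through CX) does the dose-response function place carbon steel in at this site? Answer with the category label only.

C4

carbon steel: temperature factor f = +0.150·(-11.0) = -1.6500
  sulphur-dioxide contribution → 10.08 μm/a
  chloride contribution → 50.58 μm/a
  total first-year rate 60.66 μm/a
60.7 μm/a falls in (50, 80] for carbon steel → category C4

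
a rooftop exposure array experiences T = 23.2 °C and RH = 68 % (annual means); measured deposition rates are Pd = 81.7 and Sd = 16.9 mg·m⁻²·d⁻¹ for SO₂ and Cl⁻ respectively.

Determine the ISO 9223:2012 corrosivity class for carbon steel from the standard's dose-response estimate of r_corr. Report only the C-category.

C3

carbon steel: temperature factor f = -0.054·(13.2) = -0.7128
  sulphur-dioxide contribution → 33.37 μm/a
  chloride contribution → 14.04 μm/a
  total first-year rate 47.42 μm/a
47.4 μm/a falls in (25, 50] for carbon steel → category C3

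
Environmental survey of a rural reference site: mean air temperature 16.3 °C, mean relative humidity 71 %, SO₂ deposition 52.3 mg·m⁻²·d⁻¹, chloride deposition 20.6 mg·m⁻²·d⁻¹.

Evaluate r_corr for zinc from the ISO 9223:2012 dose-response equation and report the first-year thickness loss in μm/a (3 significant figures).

r_corr = 1.93 μm/a

zinc: T>10 °C ⇒ hinge -0.071·(16.3−10) = -0.4473
  Pd branch = 0.0129·Pd^0.44·e^(0.046·RH+f) = 1.233 μm/a
  Cl⁻ term: 0.0175·20.6^0.57·exp(0.008·71+0.085·16.3) = 0.6924
  r_corr = 1.233 + 0.6924 = 1.925 μm/a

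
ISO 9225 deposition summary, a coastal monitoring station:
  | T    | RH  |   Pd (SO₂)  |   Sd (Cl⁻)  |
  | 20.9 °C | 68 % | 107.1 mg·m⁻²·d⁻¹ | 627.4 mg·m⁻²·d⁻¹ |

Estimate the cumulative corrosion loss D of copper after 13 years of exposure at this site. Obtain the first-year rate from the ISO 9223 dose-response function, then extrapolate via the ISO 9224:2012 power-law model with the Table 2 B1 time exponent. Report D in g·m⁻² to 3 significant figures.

copper: T>10 °C ⇒ hinge -0.080·(20.9−10) = -0.8720
  Pd branch = 0.0053·Pd^0.26·e^(0.059·RH+f) = 0.4128 μm/a
  Sd branch = 0.01025·Sd^0.27·e^(0.036·RH+0.049·T) = 1.879 μm/a
  sum: 0.4128 + 1.879 → r_corr = 2.292 μm/a
Long-term exponent b (ISO 9224 Table 2, B1) = 0.667
  D(13) = 2.292 × 13^0.667 = 2.292 × 5.534 = 12.68 μm
  Mass loss = 12.68 μm × 8.96 g/cm³ = 113.6 g·m⁻²

D(13) = 114 g·m⁻²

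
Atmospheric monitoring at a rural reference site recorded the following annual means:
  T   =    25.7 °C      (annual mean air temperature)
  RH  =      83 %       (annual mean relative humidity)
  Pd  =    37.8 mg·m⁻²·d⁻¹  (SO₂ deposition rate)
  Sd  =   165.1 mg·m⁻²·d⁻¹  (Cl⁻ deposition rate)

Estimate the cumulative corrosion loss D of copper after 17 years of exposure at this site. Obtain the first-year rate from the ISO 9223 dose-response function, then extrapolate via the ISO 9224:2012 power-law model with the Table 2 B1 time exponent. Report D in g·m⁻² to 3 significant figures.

copper: T>10 °C ⇒ hinge -0.080·(25.7−10) = -1.2560
  SO₂ term: 0.0053·37.8^0.26·exp(0.059·83-1.2560) = 0.5196
  Cl⁻ term: 0.01025·165.1^0.27·exp(0.036·83+0.049·25.7) = 2.845
  sum: 0.5196 + 2.845 → r_corr = 3.365 μm/a
Power-law: D(17) = r_corr · 17^0.667
  D(17) = 3.365 × 17^0.667 = 3.365 × 6.618 = 22.27 μm
  Mass loss = 22.27 μm × 8.96 g/cm³ = 199.5 g·m⁻²

D(17) = 200 g·m⁻²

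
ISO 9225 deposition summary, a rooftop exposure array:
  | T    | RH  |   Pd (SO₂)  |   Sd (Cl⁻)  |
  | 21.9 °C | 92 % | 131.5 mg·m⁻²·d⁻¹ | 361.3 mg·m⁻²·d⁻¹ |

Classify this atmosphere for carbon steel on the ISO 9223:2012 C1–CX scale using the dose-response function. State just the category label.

carbon steel: f(T) = -0.054·(T−10) [T>10 °C] = -0.6426
  Pd branch = 1.77·Pd^0.52·e^(0.02·RH+f) = 74.1 μm/a
  Cl⁻ term: 0.102·361.3^0.62·exp(0.033·92+0.04·21.9) = 196.5
  sum: 74.1 + 196.5 → r_corr = 270.6 μm/a
Category bounds: 200…700 μm/a bracket r_corr ⇒ CX

CX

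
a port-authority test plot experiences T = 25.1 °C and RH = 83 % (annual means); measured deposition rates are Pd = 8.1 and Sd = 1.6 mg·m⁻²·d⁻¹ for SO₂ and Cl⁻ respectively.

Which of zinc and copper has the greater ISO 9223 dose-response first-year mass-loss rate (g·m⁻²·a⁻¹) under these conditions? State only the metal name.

copper

zinc: temperature factor f = -0.071·(15.1) = -1.0721
  sulphur-dioxide contribution → 0.5045 μm/a
  chloride contribution → 0.3753 μm/a
  total first-year rate 0.8797 μm/a
  mass loss = 0.8797 μm/a × 7.14 g/cm³ = 6.281 g·m⁻²·a⁻¹
copper: T>10 °C ⇒ hinge -0.080·(25.1−10) = -1.2080
  sulphur-dioxide contribution → 0.3653 μm/a
  chloride contribution → 0.79 μm/a
  total first-year rate 1.155 μm/a
  mass loss = 1.155 μm/a × 8.96 g/cm³ = 10.35 g·m⁻²·a⁻¹
Ordering by g·m⁻²·a⁻¹: copper (10.4) > zinc (6.28)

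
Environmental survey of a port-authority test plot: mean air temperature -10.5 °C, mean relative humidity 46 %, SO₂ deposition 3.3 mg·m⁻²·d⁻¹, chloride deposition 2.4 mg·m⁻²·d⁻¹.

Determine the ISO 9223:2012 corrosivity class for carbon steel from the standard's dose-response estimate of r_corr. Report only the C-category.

carbon steel: f(T) = +0.150·(T−10) [T≤10 °C] = -3.0750
  SO₂ term: 1.77·3.3^0.52·exp(0.02·46-3.0750) = 0.3817
  Sd branch = 0.102·Sd^0.62·e^(0.033·RH+0.04·T) = 0.5262 μm/a
  sum: 0.3817 + 0.5262 → r_corr = 0.9079 μm/a
0.908 μm/a falls in (0, 1.3] for carbon steel → category C1

C1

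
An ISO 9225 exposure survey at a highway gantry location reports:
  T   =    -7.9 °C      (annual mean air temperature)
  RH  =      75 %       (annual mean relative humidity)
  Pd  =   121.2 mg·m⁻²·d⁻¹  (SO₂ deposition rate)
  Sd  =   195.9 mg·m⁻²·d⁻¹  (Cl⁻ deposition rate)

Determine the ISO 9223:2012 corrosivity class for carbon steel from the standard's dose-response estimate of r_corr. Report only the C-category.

C3

carbon steel: T≤10 °C ⇒ hinge +0.150·(-7.9−10) = -2.6850
  Pd branch = 1.77·Pd^0.52·e^(0.02·RH+f) = 6.558 μm/a
  Sd branch = 0.102·Sd^0.62·e^(0.033·RH+0.04·T) = 23.3 μm/a
  sum: 6.558 + 23.3 → r_corr = 29.85 μm/a
Category bounds: 25…50 μm/a bracket r_corr ⇒ C3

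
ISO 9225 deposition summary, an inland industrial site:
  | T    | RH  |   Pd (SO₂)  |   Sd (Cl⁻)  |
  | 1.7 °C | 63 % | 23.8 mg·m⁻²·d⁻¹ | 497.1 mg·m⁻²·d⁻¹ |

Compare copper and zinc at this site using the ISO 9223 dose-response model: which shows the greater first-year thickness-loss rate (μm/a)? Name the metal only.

copper: temperature factor f = +0.126·(-8.3) = -1.0458
  sulphur-dioxide contribution → 0.1747 μm/a
  chloride contribution → 0.5753 μm/a
  ⇒ r_corr(copper) = 0.75 μm/a
zinc: T≤10 °C ⇒ hinge +0.038·(1.7−10) = -0.3154
  sulphur-dioxide contribution → 0.6885 μm/a
  chloride contribution → 1.153 μm/a
  total first-year rate 1.841 μm/a
Ordering by μm/a: zinc (1.84) > copper (0.75)

zinc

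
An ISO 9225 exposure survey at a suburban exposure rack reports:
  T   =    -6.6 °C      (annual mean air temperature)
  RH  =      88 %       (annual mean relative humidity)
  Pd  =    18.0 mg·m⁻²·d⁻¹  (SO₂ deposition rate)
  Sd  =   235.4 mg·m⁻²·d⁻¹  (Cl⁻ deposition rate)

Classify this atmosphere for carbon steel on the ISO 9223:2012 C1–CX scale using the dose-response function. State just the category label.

carbon steel: T≤10 °C ⇒ hinge +0.150·(-6.6−10) = -2.4900
  SO₂ term: 1.77·18.0^0.52·exp(0.02·88-2.4900) = 3.834
  Sd branch = 0.102·Sd^0.62·e^(0.033·RH+0.04·T) = 42.23 μm/a
  sum: 3.834 + 42.23 → r_corr = 46.07 μm/a
46.1 μm/a falls in (25, 50] for carbon steel → category C3

C3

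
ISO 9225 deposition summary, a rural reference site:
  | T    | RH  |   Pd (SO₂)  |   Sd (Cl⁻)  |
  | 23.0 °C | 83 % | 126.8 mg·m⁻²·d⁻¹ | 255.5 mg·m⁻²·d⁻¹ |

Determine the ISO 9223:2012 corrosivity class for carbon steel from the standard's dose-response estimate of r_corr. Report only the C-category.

C5

carbon steel: T>10 °C ⇒ hinge -0.054·(23.0−10) = -0.7020
  Pd branch = 1.77·Pd^0.52·e^(0.02·RH+f) = 57.23 μm/a
  Sd branch = 0.102·Sd^0.62·e^(0.033·RH+0.04·T) = 123.1 μm/a
  r_corr = 57.23 + 123.1 = 180.3 μm/a
Category bounds: 80…200 μm/a bracket r_corr ⇒ C5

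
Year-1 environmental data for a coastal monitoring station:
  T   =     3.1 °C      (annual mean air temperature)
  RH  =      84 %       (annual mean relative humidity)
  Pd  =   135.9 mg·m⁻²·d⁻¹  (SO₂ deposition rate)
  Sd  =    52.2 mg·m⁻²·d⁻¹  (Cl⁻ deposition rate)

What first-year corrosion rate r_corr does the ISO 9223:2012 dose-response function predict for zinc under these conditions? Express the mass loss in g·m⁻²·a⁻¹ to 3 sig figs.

r_corr = 32.4 g·m⁻²·a⁻¹

zinc: f(T) = +0.038·(T−10) [T≤10 °C] = -0.2622
  SO₂ term: 0.0129·135.9^0.44·exp(0.046·84-0.2622) = 4.106
  Cl⁻ term: 0.0175·52.2^0.57·exp(0.008·84+0.085·3.1) = 0.425
  sum: 4.106 + 0.425 → r_corr = 4.531 μm/a
Convert to mass loss: 4.531 μm/a × 7.14 g/cm³ = 32.35 g·m⁻²·a⁻¹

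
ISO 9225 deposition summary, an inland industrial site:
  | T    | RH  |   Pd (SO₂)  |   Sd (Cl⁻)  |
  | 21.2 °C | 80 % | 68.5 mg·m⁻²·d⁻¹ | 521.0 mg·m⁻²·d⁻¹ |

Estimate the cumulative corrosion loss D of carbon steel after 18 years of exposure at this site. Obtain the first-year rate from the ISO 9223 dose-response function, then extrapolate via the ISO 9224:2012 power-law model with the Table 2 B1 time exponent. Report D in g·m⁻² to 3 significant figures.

D(18) = 7.28e+03 g·m⁻²

carbon steel: f(T) = -0.054·(T−10) [T>10 °C] = -0.6048
  sulphur-dioxide contribution → 43.13 μm/a
  chloride contribution → 161.4 μm/a
  ⇒ r_corr(carbon steel) = 204.5 μm/a
Long-term exponent b (ISO 9224 Table 2, B1) = 0.523
  D(18) = 204.5 × 18^0.523 = 204.5 × 4.534 = 927.3 μm
  Mass loss = 927.3 μm × 7.85 g/cm³ = 7279 g·m⁻²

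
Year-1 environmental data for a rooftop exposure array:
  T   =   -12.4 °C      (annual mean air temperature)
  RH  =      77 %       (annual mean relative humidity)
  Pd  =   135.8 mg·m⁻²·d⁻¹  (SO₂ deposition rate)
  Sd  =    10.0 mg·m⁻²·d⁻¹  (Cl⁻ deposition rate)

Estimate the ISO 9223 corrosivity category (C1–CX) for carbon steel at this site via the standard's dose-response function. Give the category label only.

carbon steel: f(T) = +0.150·(T−10) [T≤10 °C] = -3.3600
  Pd branch = 1.77·Pd^0.52·e^(0.02·RH+f) = 3.687 μm/a
  Cl⁻ term: 0.102·10.0^0.62·exp(0.033·77+0.04·-12.4) = 3.286
  sum: 3.687 + 3.286 → r_corr = 6.973 μm/a
ISO 9223 Table 2 (carbon steel): 1.3 < 6.97 ≤ 25 μm/a ⇒ C2

C2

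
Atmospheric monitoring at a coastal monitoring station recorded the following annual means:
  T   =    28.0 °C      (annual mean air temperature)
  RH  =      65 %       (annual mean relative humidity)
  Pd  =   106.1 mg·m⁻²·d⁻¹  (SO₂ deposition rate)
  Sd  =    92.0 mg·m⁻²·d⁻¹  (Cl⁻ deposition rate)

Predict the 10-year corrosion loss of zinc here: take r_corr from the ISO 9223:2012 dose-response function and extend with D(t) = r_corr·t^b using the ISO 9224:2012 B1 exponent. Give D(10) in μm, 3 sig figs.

zinc: temperature factor f = -0.071·(18.0) = -1.2780
  sulphur-dioxide contribution → 0.5564 μm/a
  chloride contribution → 4.187 μm/a
  ⇒ r_corr(zinc) = 4.743 μm/a
ISO 9224: D(t) = r_corr · t^b with b = 0.813 (zinc, B1)
  D(10) = 4.743 × 10^0.813 = 4.743 × 6.501 = 30.84 μm

D(10) = 30.8 μm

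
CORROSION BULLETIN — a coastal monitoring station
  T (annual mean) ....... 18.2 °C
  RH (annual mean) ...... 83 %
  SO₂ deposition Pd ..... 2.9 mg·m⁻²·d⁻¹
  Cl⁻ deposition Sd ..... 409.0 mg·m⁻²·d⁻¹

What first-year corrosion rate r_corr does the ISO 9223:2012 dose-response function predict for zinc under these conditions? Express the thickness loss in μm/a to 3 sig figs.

r_corr = 5.44 μm/a

zinc: temperature factor f = -0.071·(8.2) = -0.5822
  Pd branch = 0.0129·Pd^0.44·e^(0.046·RH+f) = 0.524 μm/a
  Sd branch = 0.0175·Sd^0.57·e^(0.008·RH+0.085·T) = 4.92 μm/a
  sum: 0.524 + 4.92 → r_corr = 5.444 μm/a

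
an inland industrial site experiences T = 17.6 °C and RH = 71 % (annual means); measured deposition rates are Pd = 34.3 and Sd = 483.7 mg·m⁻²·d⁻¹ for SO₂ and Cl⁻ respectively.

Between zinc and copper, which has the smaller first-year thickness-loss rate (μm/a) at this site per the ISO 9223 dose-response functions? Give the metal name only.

copper

zinc: f(T) = -0.071·(T−10) [T>10 °C] = -0.5396
  sulphur-dioxide contribution → 0.9336 μm/a
  chloride contribution → 4.673 μm/a
  ⇒ r_corr(zinc) = 5.607 μm/a
copper: f(T) = -0.080·(T−10) [T>10 °C] = -0.6080
  sulphur-dioxide contribution → 0.4772 μm/a
  chloride contribution → 1.66 μm/a
  ⇒ r_corr(copper) = 2.137 μm/a
Ordering by μm/a: zinc (5.61) > copper (2.14)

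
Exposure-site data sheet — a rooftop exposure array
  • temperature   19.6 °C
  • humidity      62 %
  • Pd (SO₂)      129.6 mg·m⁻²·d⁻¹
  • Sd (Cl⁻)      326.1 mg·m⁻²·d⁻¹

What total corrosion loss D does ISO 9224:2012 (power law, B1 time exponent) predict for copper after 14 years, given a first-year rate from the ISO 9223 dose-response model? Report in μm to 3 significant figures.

D(14) = 8.89 μm

copper: temperature factor f = -0.080·(9.6) = -0.7680
  SO₂ term: 0.0053·129.6^0.26·exp(0.059·62-0.7680) = 0.3378
  Sd branch = 0.01025·Sd^0.27·e^(0.036·RH+0.049·T) = 1.191 μm/a
  sum: 0.3378 + 1.191 → r_corr = 1.528 μm/a
ISO 9224: D(t) = r_corr · t^b with b = 0.667 (copper, B1)
  D(14) = 1.528 × 14^0.667 = 1.528 × 5.814 = 8.886 μm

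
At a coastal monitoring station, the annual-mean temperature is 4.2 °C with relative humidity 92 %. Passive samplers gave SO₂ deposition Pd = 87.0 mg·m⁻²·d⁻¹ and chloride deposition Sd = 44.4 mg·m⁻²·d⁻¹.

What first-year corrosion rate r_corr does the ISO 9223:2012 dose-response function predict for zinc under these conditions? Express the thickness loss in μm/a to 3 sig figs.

zinc: temperature factor f = +0.038·(-5.8) = -0.2204
  Pd branch = 0.0129·Pd^0.44·e^(0.046·RH+f) = 5.084 μm/a
  Sd branch = 0.0175·Sd^0.57·e^(0.008·RH+0.085·T) = 0.4537 μm/a
  sum: 5.084 + 0.4537 → r_corr = 5.538 μm/a

r_corr = 5.54 μm/a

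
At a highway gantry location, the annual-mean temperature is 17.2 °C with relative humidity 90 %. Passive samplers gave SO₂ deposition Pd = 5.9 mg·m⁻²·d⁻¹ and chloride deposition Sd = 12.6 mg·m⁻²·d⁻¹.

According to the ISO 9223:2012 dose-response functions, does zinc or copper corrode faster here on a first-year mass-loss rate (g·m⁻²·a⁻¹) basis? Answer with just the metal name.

copper

zinc: T>10 °C ⇒ hinge -0.071·(17.2−10) = -0.5112
  sulphur-dioxide contribution → 1.061 μm/a
  chloride contribution → 0.6575 μm/a
  ⇒ r_corr(zinc) = 1.719 μm/a
  mass loss = 1.719 μm/a × 7.14 g/cm³ = 12.27 g·m⁻²·a⁻¹
copper: T>10 °C ⇒ hinge -0.080·(17.2−10) = -0.5760
  sulphur-dioxide contribution → 0.9564 μm/a
  chloride contribution → 1.205 μm/a
  ⇒ r_corr(copper) = 2.161 μm/a
  mass loss = 2.161 μm/a × 8.96 g/cm³ = 19.37 g·m⁻²·a⁻¹
Ordering by g·m⁻²·a⁻¹: copper (19.4) > zinc (12.3)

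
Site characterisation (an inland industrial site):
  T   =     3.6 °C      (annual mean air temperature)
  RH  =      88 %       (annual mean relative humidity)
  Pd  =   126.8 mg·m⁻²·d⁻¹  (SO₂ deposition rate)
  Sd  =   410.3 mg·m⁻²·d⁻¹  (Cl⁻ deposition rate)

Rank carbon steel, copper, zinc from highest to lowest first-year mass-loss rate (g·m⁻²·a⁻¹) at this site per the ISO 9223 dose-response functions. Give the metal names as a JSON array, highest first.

["carbon steel", "zinc", "copper"]

carbon steel: temperature factor f = +0.150·(-6.4) = -0.9600
  SO₂ term: 1.77·126.8^0.52·exp(0.02·88-0.9600) = 48.87
  Cl⁻ term: 0.102·410.3^0.62·exp(0.033·88+0.04·3.6) = 89.63
  r_corr = 48.87 + 89.63 = 138.5 μm/a
  mass loss = 138.5 μm/a × 7.85 g/cm³ = 1087 g·m⁻²·a⁻¹
copper: T≤10 °C ⇒ hinge +0.126·(3.6−10) = -0.8064
  Pd branch = 0.0053·Pd^0.26·e^(0.059·RH+f) = 1.499 μm/a
  Sd branch = 0.01025·Sd^0.27·e^(0.036·RH+0.049·T) = 1.475 μm/a
  sum: 1.499 + 1.475 → r_corr = 2.973 μm/a
  mass loss = 2.973 μm/a × 8.96 g/cm³ = 26.64 g·m⁻²·a⁻¹
zinc: T≤10 °C ⇒ hinge +0.038·(3.6−10) = -0.2432
  Pd branch = 0.0129·Pd^0.44·e^(0.046·RH+f) = 4.879 μm/a
  Cl⁻ term: 0.0175·410.3^0.57·exp(0.008·88+0.085·3.6) = 1.483
  sum: 4.879 + 1.483 → r_corr = 6.362 μm/a
  mass loss = 6.362 μm/a × 7.14 g/cm³ = 45.43 g·m⁻²·a⁻¹
Ordering by g·m⁻²·a⁻¹: carbon steel (1090) > zinc (45.4) > copper (26.6)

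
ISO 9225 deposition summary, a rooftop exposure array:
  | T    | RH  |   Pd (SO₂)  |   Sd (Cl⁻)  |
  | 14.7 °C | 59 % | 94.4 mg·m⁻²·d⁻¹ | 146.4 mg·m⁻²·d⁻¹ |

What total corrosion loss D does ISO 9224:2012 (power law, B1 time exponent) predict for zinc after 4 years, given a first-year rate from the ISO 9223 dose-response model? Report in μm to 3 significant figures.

zinc: T>10 °C ⇒ hinge -0.071·(14.7−10) = -0.3337
  SO₂ term: 0.0129·94.4^0.44·exp(0.046·59-0.3337) = 1.031
  Cl⁻ term: 0.0175·146.4^0.57·exp(0.008·59+0.085·14.7) = 1.679
  r_corr = 1.031 + 1.679 = 2.71 μm/a
Long-term exponent b (ISO 9224 Table 2, B1) = 0.813
  D(4) = 2.71 × 4^0.813 = 2.71 × 3.087 = 8.365 μm

D(4) = 8.36 μm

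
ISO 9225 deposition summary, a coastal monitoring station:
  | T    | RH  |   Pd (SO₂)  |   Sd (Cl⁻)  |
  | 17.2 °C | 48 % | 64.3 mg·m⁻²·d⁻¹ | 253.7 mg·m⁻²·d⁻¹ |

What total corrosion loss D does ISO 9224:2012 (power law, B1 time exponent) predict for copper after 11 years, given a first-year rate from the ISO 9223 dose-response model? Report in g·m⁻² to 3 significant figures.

copper: temperature factor f = -0.080·(7.2) = -0.5760
  sulphur-dioxide contribution → 0.1493 μm/a
  chloride contribution → 0.5976 μm/a
  ⇒ r_corr(copper) = 0.7469 μm/a
Long-term exponent b (ISO 9224 Table 2, B1) = 0.667
  D(11) = 0.7469 × 11^0.667 = 0.7469 × 4.95 = 3.697 μm
  Mass loss = 3.697 μm × 8.96 g/cm³ = 33.13 g·m⁻²

D(11) = 33.1 g·m⁻²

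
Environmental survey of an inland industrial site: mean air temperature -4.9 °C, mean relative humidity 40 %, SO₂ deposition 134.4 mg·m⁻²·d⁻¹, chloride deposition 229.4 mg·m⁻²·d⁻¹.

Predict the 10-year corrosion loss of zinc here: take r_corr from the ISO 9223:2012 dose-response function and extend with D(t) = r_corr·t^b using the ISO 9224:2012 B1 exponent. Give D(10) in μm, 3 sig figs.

zinc: f(T) = +0.038·(T−10) [T≤10 °C] = -0.5662
  sulphur-dioxide contribution → 0.3984 μm/a
  chloride contribution → 0.3521 μm/a
  ⇒ r_corr(zinc) = 0.7505 μm/a
Power-law: D(10) = r_corr · 10^0.813
  D(10) = 0.7505 × 10^0.813 = 0.7505 × 6.501 = 4.879 μm

D(10) = 4.88 μm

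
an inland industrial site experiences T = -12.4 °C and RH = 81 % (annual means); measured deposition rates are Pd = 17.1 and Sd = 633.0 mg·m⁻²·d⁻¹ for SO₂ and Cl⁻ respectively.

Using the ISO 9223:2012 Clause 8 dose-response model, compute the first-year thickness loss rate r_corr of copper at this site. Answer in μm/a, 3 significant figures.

r_corr = 0.667 μm/a

copper: f(T) = +0.126·(T−10) [T≤10 °C] = -2.8224
  Pd branch = 0.0053·Pd^0.26·e^(0.059·RH+f) = 0.07845 μm/a
  Cl⁻ term: 0.01025·633.0^0.27·exp(0.036·81+0.049·-12.4) = 0.5883
  r_corr = 0.07845 + 0.5883 = 0.6668 μm/a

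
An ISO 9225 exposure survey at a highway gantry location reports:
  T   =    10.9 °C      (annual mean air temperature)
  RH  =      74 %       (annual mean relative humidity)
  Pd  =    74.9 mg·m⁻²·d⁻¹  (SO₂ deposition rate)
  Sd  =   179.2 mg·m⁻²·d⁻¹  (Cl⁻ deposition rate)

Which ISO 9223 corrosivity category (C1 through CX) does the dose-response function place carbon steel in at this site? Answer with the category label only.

carbon steel: T>10 °C ⇒ hinge -0.054·(10.9−10) = -0.0486
  SO₂ term: 1.77·74.9^0.52·exp(0.02·74-0.0486) = 69.88
  Sd branch = 0.102·Sd^0.62·e^(0.033·RH+0.04·T) = 45.24 μm/a
  r_corr = 69.88 + 45.24 = 115.1 μm/a
Category bounds: 80…200 μm/a bracket r_corr ⇒ C5

C5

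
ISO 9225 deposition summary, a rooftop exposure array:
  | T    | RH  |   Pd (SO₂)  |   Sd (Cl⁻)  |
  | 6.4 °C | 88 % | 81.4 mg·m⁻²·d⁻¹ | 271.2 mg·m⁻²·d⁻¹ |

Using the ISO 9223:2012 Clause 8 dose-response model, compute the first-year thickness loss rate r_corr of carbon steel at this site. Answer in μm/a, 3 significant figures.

r_corr = 137 μm/a

carbon steel: f(T) = +0.150·(T−10) [T≤10 °C] = -0.5400
  Pd branch = 1.77·Pd^0.52·e^(0.02·RH+f) = 59.07 μm/a
  Cl⁻ term: 0.102·271.2^0.62·exp(0.033·88+0.04·6.4) = 77.56
  r_corr = 59.07 + 77.56 = 136.6 μm/a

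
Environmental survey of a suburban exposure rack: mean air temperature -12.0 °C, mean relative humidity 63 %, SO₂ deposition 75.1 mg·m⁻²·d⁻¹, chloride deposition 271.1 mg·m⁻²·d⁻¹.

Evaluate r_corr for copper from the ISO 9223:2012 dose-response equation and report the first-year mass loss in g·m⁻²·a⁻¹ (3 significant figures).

copper: T≤10 °C ⇒ hinge +0.126·(-12.0−10) = -2.7720
  Pd branch = 0.0053·Pd^0.26·e^(0.059·RH+f) = 0.04191 μm/a
  Cl⁻ term: 0.01025·271.1^0.27·exp(0.036·63+0.049·-12.0) = 0.2496
  sum: 0.04191 + 0.2496 → r_corr = 0.2915 μm/a
Convert to mass loss: 0.2915 μm/a × 8.96 g/cm³ = 2.612 g·m⁻²·a⁻¹

r_corr = 2.61 g·m⁻²·a⁻¹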